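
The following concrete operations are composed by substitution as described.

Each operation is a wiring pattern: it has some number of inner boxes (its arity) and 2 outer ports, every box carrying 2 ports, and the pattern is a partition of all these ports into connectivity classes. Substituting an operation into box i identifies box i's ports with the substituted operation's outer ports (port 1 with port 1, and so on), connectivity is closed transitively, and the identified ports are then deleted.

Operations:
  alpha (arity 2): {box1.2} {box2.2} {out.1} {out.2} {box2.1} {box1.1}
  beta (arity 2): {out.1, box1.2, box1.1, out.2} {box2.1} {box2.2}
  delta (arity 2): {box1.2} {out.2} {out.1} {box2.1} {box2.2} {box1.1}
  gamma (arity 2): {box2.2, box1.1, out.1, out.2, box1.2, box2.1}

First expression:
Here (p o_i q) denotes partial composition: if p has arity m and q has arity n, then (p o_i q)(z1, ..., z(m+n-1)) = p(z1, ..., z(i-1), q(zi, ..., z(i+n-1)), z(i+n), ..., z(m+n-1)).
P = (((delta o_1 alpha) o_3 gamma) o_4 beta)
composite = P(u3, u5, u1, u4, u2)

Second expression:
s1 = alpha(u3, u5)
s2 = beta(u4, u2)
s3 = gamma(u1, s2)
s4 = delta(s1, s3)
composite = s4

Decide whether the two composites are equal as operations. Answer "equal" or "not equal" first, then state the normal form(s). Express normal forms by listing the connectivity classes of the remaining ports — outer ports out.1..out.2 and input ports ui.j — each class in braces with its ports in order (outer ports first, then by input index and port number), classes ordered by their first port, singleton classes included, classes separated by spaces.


equal — both sides give {out.1} {out.2} {u1.1, u1.2, u4.1, u4.2} {u2.1} {u2.2} {u3.1} {u3.2} {u5.1} {u5.2}

The first composite normalizes to {out.1} {out.2} {u1.1, u1.2, u4.1, u4.2} {u2.1} {u2.2} {u3.1} {u3.2} {u5.1} {u5.2}
The second composite normalizes to {out.1} {out.2} {u1.1, u1.2, u4.1, u4.2} {u2.1} {u2.2} {u3.1} {u3.2} {u5.1} {u5.2}
One common form — equal.


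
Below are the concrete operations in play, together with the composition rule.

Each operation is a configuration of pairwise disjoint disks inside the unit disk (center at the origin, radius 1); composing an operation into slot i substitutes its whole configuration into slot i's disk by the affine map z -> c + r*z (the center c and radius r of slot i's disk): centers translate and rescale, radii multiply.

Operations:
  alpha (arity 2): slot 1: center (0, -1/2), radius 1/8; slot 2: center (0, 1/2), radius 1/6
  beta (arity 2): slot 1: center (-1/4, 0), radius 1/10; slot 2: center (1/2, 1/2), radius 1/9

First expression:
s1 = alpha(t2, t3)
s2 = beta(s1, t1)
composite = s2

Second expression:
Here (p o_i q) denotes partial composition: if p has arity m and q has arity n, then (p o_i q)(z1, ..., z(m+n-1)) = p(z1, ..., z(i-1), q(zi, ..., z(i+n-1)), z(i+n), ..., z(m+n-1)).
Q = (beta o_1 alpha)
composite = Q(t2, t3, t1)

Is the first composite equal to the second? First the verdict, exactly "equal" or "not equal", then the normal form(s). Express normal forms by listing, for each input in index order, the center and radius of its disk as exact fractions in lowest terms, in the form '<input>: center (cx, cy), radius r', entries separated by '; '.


equal; the common form is t1: center (1/2, 1/2), radius 1/9; t2: center (-1/4, -1/20), radius 1/80; t3: center (-1/4, 1/20), radius 1/60

The first expression reduces to t1: center (1/2, 1/2), radius 1/9; t2: center (-1/4, -1/20), radius 1/80; t3: center (-1/4, 1/20), radius 1/60
The second expression reduces to t1: center (1/2, 1/2), radius 1/9; t2: center (-1/4, -1/20), radius 1/80; t3: center (-1/4, 1/20), radius 1/60
Same normal form: equal.


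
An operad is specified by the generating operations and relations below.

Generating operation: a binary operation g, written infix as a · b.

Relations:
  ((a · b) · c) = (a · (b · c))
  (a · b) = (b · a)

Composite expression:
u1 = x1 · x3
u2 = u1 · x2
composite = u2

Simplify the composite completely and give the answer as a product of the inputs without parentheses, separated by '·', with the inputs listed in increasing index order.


x1 · x2 · x3

Both nesting and order wash out for g; what remains is which x's occur.
(x1 · x3) spells out as x1 · x3
((x1 · x3) · x2) spells out as x1 · x3 · x2
commutativity sorts the factors: x1 · x2 · x3


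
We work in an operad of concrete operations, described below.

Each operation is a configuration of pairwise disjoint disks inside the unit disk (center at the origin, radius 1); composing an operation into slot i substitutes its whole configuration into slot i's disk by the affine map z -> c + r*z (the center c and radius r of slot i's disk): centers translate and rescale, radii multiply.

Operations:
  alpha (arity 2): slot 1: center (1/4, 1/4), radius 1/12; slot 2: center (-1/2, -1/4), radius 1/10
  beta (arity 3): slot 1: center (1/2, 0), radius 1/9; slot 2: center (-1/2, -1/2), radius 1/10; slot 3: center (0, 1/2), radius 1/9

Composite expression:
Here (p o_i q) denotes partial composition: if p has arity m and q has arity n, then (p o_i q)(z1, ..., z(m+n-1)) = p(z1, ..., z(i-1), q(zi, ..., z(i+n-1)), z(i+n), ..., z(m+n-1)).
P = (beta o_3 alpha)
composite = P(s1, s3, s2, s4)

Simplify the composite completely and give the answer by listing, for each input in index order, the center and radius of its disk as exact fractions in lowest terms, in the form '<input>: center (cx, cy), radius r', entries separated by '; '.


Affine substitution under beta: radii multiply and s-centers shift.
s1 passes through 1 substitution, ending at center (1/2, 0), radius 1/9
s3 passes through 1 substitution, ending at center (-1/2, -1/2), radius 1/10
s2 passes through 2 substitutions, ending at center (1/36, 19/36), radius 1/108
s4 passes through 2 substitutions, ending at center (-1/18, 17/36), radius 1/90

s1: center (1/2, 0), radius 1/9; s2: center (1/36, 19/36), radius 1/108; s3: center (-1/2, -1/2), radius 1/10; s4: center (-1/18, 17/36), radius 1/90


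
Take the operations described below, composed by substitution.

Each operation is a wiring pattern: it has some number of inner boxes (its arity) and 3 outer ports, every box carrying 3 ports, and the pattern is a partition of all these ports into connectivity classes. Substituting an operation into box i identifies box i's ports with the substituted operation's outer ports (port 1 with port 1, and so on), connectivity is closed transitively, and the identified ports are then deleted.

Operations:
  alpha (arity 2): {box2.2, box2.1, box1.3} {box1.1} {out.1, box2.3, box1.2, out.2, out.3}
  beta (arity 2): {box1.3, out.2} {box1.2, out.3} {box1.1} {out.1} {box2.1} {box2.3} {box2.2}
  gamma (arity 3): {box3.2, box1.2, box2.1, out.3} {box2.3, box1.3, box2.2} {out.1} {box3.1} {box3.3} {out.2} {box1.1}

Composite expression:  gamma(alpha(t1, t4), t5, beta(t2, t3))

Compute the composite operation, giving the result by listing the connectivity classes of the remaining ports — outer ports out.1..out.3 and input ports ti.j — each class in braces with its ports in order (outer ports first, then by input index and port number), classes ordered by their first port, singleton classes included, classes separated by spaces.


{out.1} {out.2} {out.3, t1.2, t2.3, t4.3, t5.1, t5.2, t5.3} {t1.1} {t1.3, t4.1, t4.2} {t2.1} {t2.2} {t3.1} {t3.2} {t3.3}

Treat the ports identified at gamma as solder joints: merge, then drop.
alpha over (t1, t4) gives {out.1, out.2, out.3, t1.2, t4.3} {t1.1} {t1.3, t4.1, t4.2}, out.j being that stage's outer ports
beta over (t2, t3) gives {out.1} {out.2, t2.3} {out.3, t2.2} {t2.1} {t3.1} {t3.2} {t3.3}, out.j being that stage's outer ports
gamma over (t1, t4, t5, t2, t3) gives {out.1} {out.2} {out.3, t1.2, t2.3, t4.3, t5.1, t5.2, t5.3} {t1.1} {t1.3, t4.1, t4.2} {t2.1} {t2.2} {t3.1} {t3.2} {t3.3}, out.j being that stage's outer ports


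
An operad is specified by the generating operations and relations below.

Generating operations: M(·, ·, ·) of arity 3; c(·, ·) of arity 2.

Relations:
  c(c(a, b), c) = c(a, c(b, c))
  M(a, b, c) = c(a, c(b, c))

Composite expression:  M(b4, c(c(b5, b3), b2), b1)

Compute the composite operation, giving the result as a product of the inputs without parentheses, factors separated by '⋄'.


b4 ⋄ b5 ⋄ b3 ⋄ b2 ⋄ b1

Under associativity of M, the answer is the b's in reading order.
c(b5, b3) unparenthesizes to b5 ⋄ b3
c(c(b5, b3), b2) unparenthesizes to b5 ⋄ b3 ⋄ b2
M(b4, c(c(b5, b3), b2), b1) unparenthesizes to b4 ⋄ b5 ⋄ b3 ⋄ b2 ⋄ b1


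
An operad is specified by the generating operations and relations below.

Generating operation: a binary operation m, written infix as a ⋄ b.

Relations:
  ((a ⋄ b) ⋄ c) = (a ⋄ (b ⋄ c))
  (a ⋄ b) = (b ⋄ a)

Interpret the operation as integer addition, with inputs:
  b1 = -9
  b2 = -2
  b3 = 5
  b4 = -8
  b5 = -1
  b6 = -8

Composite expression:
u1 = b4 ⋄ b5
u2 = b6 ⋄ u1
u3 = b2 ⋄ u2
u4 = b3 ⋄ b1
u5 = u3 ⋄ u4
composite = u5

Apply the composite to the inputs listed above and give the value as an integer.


-23

(b4 ⋄ b5) = -9
(b6 ⋄ (b4 ⋄ b5)) = -17
(b2 ⋄ (b6 ⋄ (b4 ⋄ b5))) = -19
(b3 ⋄ b1) = -4
((b2 ⋄ (b6 ⋄ (b4 ⋄ b5))) ⋄ (b3 ⋄ b1)) = -23


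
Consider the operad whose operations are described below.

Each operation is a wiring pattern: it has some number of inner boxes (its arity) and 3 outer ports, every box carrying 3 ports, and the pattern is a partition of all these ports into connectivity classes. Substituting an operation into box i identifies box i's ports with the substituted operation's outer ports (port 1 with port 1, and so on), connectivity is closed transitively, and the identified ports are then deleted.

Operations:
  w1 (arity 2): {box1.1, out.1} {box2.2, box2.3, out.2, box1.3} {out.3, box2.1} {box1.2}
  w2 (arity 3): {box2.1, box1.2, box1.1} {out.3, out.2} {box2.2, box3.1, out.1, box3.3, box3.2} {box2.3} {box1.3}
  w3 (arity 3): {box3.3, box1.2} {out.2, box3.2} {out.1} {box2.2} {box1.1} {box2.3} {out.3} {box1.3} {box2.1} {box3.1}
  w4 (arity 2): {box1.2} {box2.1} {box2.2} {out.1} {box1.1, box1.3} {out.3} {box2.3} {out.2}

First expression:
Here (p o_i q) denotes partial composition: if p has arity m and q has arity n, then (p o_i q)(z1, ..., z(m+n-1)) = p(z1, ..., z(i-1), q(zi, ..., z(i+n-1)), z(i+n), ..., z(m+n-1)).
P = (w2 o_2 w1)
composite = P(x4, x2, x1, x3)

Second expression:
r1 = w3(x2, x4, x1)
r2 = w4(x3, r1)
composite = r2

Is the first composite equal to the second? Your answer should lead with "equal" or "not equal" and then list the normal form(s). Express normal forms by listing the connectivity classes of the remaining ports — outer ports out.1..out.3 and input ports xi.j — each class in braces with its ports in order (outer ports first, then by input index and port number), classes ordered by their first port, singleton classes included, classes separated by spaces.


not equal — first {out.1, x1.2, x1.3, x2.3, x3.1, x3.2, x3.3} {out.2, out.3} {x1.1} {x2.1, x4.1, x4.2} {x2.2} {x4.3}, second {out.1} {out.2} {out.3} {x1.1} {x1.2} {x1.3, x2.2} {x2.1} {x2.3} {x3.1, x3.3} {x3.2} {x4.1} {x4.2} {x4.3}

Reducing the first expression gives {out.1, x1.2, x1.3, x2.3, x3.1, x3.2, x3.3} {out.2, out.3} {x1.1} {x2.1, x4.1, x4.2} {x2.2} {x4.3}
Reducing the second expression gives {out.1} {out.2} {out.3} {x1.1} {x1.2} {x1.3, x2.2} {x2.1} {x2.3} {x3.1, x3.3} {x3.2} {x4.1} {x4.2} {x4.3}
The forms do not match — not equal.


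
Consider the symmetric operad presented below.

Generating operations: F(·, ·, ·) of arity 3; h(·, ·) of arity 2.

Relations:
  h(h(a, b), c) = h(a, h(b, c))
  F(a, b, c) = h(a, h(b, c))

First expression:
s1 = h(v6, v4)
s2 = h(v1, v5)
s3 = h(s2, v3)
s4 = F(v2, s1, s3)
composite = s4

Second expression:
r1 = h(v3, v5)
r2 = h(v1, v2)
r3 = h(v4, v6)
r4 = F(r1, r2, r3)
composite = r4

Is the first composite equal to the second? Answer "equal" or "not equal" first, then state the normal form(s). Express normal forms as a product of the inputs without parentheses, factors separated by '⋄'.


Reducing the first expression gives v2 ⋄ v6 ⋄ v4 ⋄ v1 ⋄ v5 ⋄ v3
Reducing the second expression gives v3 ⋄ v5 ⋄ v1 ⋄ v2 ⋄ v4 ⋄ v6
No match — not equal.

not equal — first v2 ⋄ v6 ⋄ v4 ⋄ v1 ⋄ v5 ⋄ v3, second v3 ⋄ v5 ⋄ v1 ⋄ v2 ⋄ v4 ⋄ v6


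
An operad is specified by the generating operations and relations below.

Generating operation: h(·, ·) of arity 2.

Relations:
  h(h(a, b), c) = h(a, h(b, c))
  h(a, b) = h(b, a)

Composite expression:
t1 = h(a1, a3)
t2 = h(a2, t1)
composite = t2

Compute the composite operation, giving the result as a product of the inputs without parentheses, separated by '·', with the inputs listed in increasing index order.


a1 · a2 · a3

Reordering under h is free, so list the a-inputs canonically.
h(a1, a3) reduces to a1 · a3
h(a2, h(a1, a3)) reduces to a2 · a1 · a3
the factors in increasing index order: a1 · a2 · a3


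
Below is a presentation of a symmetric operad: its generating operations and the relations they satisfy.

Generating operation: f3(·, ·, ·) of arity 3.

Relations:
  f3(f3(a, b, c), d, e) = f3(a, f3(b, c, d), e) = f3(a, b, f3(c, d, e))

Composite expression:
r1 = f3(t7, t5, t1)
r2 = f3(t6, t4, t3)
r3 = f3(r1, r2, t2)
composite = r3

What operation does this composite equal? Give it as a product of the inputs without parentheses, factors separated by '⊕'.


t7 ⊕ t5 ⊕ t1 ⊕ t6 ⊕ t4 ⊕ t3 ⊕ t2


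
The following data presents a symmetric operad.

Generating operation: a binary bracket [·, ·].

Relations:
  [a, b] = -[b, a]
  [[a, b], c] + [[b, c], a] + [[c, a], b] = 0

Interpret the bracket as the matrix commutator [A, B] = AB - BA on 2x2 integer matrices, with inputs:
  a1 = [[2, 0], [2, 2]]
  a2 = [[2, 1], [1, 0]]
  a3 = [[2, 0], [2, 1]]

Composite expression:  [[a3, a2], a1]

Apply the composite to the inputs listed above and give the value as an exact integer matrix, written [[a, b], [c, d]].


[[2, 0], [8, -2]]

[a3, a2] = [[-2, 1], [3, 2]]
[[a3, a2], a1] = [[2, 0], [8, -2]]


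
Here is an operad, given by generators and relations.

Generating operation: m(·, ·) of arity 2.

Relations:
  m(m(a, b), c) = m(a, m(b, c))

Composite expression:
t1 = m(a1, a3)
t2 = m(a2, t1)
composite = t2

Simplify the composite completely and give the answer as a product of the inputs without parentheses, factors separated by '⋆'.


Under associativity of m, the answer is the a's in reading order.
m(a1, a3) spells out as a1 ⋆ a3
m(a2, m(a1, a3)) spells out as a2 ⋆ a1 ⋆ a3

a2 ⋆ a1 ⋆ a3


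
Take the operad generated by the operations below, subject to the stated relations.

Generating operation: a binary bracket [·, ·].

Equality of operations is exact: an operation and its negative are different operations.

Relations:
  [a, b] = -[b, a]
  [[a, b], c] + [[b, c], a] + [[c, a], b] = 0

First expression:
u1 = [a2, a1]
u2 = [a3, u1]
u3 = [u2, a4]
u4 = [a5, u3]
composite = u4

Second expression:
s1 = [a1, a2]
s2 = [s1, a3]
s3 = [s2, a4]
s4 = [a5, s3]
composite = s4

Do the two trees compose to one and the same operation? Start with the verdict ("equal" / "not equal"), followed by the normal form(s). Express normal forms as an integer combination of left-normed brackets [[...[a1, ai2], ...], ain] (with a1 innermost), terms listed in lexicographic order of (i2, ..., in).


The first expression, normalized: -[[[[a1, a2], a3], a4], a5]
The second expression, normalized: -[[[[a1, a2], a3], a4], a5]
Both agree, so they are equal.

equal: each reduces to -[[[[a1, a2], a3], a4], a5]


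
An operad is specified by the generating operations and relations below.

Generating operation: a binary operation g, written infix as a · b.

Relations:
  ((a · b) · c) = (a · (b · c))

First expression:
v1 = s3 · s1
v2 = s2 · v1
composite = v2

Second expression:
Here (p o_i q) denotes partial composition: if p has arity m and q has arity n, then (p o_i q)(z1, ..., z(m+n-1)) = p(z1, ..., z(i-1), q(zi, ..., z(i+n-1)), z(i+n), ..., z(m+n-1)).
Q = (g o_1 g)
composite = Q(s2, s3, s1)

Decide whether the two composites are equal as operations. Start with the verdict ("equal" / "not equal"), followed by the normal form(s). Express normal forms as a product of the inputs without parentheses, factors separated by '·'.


equal: each reduces to s2 · s3 · s1

The first expression reduces to s2 · s3 · s1
The second expression reduces to s2 · s3 · s1
Identical normal forms: equal.


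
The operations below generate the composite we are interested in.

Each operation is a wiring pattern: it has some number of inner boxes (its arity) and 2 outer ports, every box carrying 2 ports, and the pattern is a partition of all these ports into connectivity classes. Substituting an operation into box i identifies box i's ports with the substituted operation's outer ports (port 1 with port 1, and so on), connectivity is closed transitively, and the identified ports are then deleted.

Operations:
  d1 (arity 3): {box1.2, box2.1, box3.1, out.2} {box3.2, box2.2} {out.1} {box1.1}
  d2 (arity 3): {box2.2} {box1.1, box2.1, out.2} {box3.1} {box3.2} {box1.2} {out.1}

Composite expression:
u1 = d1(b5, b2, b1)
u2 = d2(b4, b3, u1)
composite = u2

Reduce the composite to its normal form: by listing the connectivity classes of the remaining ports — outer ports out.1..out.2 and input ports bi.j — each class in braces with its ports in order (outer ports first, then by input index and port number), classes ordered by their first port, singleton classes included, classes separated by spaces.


{out.1} {out.2, b3.1, b4.1} {b1.1, b2.1, b5.2} {b1.2, b2.2} {b3.2} {b4.2} {b5.1}

Substituting into d2 glues patterns; closure does the rest.
through d1, on inputs (b5, b2, b1): {out.1} {out.2, b1.1, b2.1, b5.2} {b1.2, b2.2} {b5.1} (out.j = stage outer ports)
through d2, on inputs (b4, b3, b5, b2, b1): {out.1} {out.2, b3.1, b4.1} {b1.1, b2.1, b5.2} {b1.2, b2.2} {b3.2} {b4.2} {b5.1} (out.j = stage outer ports)


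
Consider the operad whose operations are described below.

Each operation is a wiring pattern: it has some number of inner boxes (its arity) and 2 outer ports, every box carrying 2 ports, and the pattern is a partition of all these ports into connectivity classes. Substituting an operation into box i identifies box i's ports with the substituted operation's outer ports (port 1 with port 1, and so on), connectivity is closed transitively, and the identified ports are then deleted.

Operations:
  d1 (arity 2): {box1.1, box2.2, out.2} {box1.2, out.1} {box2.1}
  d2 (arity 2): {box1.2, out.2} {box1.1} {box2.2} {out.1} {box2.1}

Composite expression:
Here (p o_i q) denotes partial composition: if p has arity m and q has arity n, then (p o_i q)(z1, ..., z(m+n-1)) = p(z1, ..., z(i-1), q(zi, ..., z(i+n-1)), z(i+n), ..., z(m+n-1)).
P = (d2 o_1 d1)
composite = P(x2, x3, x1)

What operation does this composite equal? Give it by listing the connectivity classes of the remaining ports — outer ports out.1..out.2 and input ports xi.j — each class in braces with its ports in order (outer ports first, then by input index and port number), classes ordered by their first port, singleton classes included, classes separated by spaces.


{out.1} {out.2, x2.1, x3.2} {x1.1} {x1.2} {x2.2} {x3.1}

Substituting into d2 glues patterns; closure does the rest.
stage d1: inputs (x2, x3), connectivity {out.1, x2.2} {out.2, x2.1, x3.2} {x3.1}, out.j its boundary
stage d2: inputs (x2, x3, x1), connectivity {out.1} {out.2, x2.1, x3.2} {x1.1} {x1.2} {x2.2} {x3.1}, out.j its boundary


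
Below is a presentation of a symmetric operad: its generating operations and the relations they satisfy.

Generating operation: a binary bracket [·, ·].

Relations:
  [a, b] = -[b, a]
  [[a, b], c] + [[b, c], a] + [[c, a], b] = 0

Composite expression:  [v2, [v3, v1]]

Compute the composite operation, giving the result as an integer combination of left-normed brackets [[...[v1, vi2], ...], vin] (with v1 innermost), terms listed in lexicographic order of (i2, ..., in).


Expand each bracket as ab - ba; the v1-initial words give the coefficients.
Composite bracket: [v2, [v3, v1]]
Expanding via [a, b] = ab - ba: 4 signed words (2^2 = 4).
The v1-initial words carry the normal form:
  the word v1v3v2 carries sign +1 and contributes +[[v1, v3], v2]

[[v1, v3], v2]


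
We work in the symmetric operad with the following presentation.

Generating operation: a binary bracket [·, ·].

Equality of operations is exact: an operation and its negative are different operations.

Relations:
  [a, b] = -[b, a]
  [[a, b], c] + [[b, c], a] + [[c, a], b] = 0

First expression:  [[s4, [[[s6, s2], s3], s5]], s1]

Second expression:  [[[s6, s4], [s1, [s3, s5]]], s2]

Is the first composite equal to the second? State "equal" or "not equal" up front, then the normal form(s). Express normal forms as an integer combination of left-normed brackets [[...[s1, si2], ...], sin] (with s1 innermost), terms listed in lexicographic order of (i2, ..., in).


Normal form of the first expression: -[[[[[s1, s2], s6], s3], s5], s4] + [[[[[s1, s3], s2], s6], s5], s4] - [[[[[s1, s3], s6], s2], s5], s4] + [[[[[s1, s4], s2], s6], s3], s5] - [[[[[s1, s4], s3], s2], s6], s5] + [[[[[s1, s4], s3], s6], s2], s5] - [[[[[s1, s4], s5], s2], s6], s3] + [[[[[s1, s4], s5], s3], s2], s6] - [[[[[s1, s4], s5], s3], s6], s2] + [[[[[s1, s4], s5], s6], s2], s3] - [[[[[s1, s4], s6], s2], s3], s5] + [[[[[s1, s5], s2], s6], s3], s4] - [[[[[s1, s5], s3], s2], s6], s4] + [[[[[s1, s5], s3], s6], s2], s4] - [[[[[s1, s5], s6], s2], s3], s4] + [[[[[s1, s6], s2], s3], s5], s4]
Normal form of the second expression: [[[[[s1, s3], s5], s4], s6], s2] - [[[[[s1, s3], s5], s6], s4], s2] - [[[[[s1, s5], s3], s4], s6], s2] + [[[[[s1, s5], s3], s6], s4], s2]
The forms do not match — not equal.

not equal; the first gives -[[[[[s1, s2], s6], s3], s5], s4] + [[[[[s1, s3], s2], s6], s5], s4] - [[[[[s1, s3], s6], s2], s5], s4] + [[[[[s1, s4], s2], s6], s3], s5] - [[[[[s1, s4], s3], s2], s6], s5] + [[[[[s1, s4], s3], s6], s2], s5] - [[[[[s1, s4], s5], s2], s6], s3] + [[[[[s1, s4], s5], s3], s2], s6] - [[[[[s1, s4], s5], s3], s6], s2] + [[[[[s1, s4], s5], s6], s2], s3] - [[[[[s1, s4], s6], s2], s3], s5] + [[[[[s1, s5], s2], s6], s3], s4] - [[[[[s1, s5], s3], s2], s6], s4] + [[[[[s1, s5], s3], s6], s2], s4] - [[[[[s1, s5], s6], s2], s3], s4] + [[[[[s1, s6], s2], s3], s5], s4] and the second [[[[[s1, s3], s5], s4], s6], s2] - [[[[[s1, s3], s5], s6], s4], s2] - [[[[[s1, s5], s3], s4], s6], s2] + [[[[[s1, s5], s3], s6], s4], s2]


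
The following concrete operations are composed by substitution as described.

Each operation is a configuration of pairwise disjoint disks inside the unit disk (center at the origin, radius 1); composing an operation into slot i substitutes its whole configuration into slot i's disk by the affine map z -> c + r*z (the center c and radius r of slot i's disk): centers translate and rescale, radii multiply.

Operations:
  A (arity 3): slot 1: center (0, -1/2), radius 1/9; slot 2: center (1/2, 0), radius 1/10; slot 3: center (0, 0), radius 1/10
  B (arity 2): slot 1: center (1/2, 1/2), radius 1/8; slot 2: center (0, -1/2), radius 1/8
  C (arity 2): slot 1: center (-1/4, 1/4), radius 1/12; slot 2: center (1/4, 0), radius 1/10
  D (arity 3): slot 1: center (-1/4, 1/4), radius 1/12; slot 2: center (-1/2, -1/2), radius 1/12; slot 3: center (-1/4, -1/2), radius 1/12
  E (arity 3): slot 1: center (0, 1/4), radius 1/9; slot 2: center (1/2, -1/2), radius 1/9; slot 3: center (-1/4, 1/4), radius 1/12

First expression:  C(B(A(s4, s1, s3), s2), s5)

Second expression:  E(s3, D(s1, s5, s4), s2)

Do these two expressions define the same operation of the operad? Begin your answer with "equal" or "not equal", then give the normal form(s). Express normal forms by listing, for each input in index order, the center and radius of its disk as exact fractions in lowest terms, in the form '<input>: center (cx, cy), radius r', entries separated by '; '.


Reducing the first expression gives s1: center (-13/64, 7/24), radius 1/960; s2: center (-1/4, 5/24), radius 1/96; s3: center (-5/24, 7/24), radius 1/960; s4: center (-5/24, 55/192), radius 1/864; s5: center (1/4, 0), radius 1/10
Reducing the second expression gives s1: center (17/36, -17/36), radius 1/108; s2: center (-1/4, 1/4), radius 1/12; s3: center (0, 1/4), radius 1/9; s4: center (17/36, -5/9), radius 1/108; s5: center (4/9, -5/9), radius 1/108
Distinct normal forms: not equal.

not equal; the first gives s1: center (-13/64, 7/24), radius 1/960; s2: center (-1/4, 5/24), radius 1/96; s3: center (-5/24, 7/24), radius 1/960; s4: center (-5/24, 55/192), radius 1/864; s5: center (1/4, 0), radius 1/10 and the second s1: center (17/36, -17/36), radius 1/108; s2: center (-1/4, 1/4), radius 1/12; s3: center (0, 1/4), radius 1/9; s4: center (17/36, -5/9), radius 1/108; s5: center (4/9, -5/9), radius 1/108


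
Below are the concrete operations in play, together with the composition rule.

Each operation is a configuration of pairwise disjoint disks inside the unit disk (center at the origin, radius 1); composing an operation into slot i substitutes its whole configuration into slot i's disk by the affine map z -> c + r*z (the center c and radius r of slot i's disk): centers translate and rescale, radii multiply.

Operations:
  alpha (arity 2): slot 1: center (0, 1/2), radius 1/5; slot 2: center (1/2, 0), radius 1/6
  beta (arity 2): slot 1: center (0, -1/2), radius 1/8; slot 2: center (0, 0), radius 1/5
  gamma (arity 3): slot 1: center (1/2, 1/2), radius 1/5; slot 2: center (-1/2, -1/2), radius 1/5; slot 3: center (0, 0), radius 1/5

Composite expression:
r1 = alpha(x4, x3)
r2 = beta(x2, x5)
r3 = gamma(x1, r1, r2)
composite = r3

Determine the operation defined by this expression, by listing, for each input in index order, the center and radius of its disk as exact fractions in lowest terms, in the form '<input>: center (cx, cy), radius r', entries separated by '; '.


Follow each x-input down from gamma: c' goes to c + r*c', radius to r*r'.
x1: after 1 affine step, its disk has center (1/2, 1/2), radius 1/5
x4: after 2 affine steps, its disk has center (-1/2, -2/5), radius 1/25
x3: after 2 affine steps, its disk has center (-2/5, -1/2), radius 1/30
x2: after 2 affine steps, its disk has center (0, -1/10), radius 1/40
x5: after 2 affine steps, its disk has center (0, 0), radius 1/25

x1: center (1/2, 1/2), radius 1/5; x2: center (0, -1/10), radius 1/40; x3: center (-2/5, -1/2), radius 1/30; x4: center (-1/2, -2/5), radius 1/25; x5: center (0, 0), radius 1/25


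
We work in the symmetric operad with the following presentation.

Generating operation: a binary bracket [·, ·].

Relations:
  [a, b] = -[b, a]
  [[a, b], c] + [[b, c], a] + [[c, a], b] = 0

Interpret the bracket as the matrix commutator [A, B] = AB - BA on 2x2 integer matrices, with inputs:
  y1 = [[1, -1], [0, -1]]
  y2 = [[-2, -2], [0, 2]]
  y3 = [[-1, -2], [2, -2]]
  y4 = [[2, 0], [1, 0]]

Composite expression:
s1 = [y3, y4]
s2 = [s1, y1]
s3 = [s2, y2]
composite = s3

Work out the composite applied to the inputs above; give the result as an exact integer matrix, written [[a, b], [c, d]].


[y3, y4] = [[-2, 4], [3, 2]]
[[y3, y4], y1] = [[3, -4], [6, -3]]
[[[y3, y4], y1], y2] = [[12, -28], [-24, -12]]

[[12, -28], [-24, -12]]


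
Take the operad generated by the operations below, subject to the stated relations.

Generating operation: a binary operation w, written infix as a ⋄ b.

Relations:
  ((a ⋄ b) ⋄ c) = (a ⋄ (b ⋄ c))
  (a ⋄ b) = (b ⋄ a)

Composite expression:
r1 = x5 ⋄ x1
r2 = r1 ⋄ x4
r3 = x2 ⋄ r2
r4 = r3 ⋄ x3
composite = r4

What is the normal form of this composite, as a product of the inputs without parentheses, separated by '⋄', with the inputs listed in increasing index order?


Reordering under w is free, so list the x-inputs canonically.
(x5 ⋄ x1) flattens to x5 ⋄ x1
((x5 ⋄ x1) ⋄ x4) flattens to x5 ⋄ x1 ⋄ x4
(x2 ⋄ ((x5 ⋄ x1) ⋄ x4)) flattens to x2 ⋄ x5 ⋄ x1 ⋄ x4
((x2 ⋄ ((x5 ⋄ x1) ⋄ x4)) ⋄ x3) flattens to x2 ⋄ x5 ⋄ x1 ⋄ x4 ⋄ x3
rearranged into index order: x1 ⋄ x2 ⋄ x3 ⋄ x4 ⋄ x5

x1 ⋄ x2 ⋄ x3 ⋄ x4 ⋄ x5


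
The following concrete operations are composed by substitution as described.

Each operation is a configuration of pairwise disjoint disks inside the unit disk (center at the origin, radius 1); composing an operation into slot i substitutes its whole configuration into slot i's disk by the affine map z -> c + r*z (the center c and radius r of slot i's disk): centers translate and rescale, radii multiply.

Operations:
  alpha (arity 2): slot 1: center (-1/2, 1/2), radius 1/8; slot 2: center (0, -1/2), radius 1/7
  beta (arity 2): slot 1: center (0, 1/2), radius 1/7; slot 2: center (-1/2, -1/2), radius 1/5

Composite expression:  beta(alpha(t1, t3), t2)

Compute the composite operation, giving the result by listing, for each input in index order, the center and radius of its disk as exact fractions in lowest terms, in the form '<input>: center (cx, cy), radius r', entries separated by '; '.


t1: center (-1/14, 4/7), radius 1/56; t2: center (-1/2, -1/2), radius 1/5; t3: center (0, 3/7), radius 1/49

Follow each t-input down from beta: c' goes to c + r*c', radius to r*r'.
for t1, the 2-step affine chain lands on center (-1/14, 4/7), radius 1/56
for t3, the 2-step affine chain lands on center (0, 3/7), radius 1/49
for t2, the 1-step affine chain lands on center (-1/2, -1/2), radius 1/5


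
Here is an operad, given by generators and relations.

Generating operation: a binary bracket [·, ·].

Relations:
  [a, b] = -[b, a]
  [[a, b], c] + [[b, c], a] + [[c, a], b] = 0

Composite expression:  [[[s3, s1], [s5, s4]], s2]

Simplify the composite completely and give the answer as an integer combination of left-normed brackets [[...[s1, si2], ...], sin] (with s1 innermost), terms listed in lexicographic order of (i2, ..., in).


[[[[s1, s3], s4], s5], s2] - [[[[s1, s3], s5], s4], s2]


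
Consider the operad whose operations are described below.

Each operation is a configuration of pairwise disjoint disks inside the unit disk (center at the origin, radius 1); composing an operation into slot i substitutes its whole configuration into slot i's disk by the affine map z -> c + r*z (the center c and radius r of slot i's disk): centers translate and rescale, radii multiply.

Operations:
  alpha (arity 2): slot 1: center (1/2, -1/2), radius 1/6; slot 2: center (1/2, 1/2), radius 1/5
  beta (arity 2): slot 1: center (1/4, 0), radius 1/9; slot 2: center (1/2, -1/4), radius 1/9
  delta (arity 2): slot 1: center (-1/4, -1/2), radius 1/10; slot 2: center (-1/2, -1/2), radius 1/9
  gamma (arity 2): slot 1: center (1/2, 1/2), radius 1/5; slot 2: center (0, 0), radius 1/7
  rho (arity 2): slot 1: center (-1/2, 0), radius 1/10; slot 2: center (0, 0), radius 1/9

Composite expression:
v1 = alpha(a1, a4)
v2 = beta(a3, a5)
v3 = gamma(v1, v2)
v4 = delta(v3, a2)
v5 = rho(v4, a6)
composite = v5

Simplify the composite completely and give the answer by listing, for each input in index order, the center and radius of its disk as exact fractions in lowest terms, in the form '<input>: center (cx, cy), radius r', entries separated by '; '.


a1: center (-519/1000, -23/500), radius 1/3000; a2: center (-11/20, -1/20), radius 1/90; a3: center (-1469/2800, -1/20), radius 1/6300; a4: center (-519/1000, -11/250), radius 1/2500; a5: center (-367/700, -141/2800), radius 1/6300; a6: center (0, 0), radius 1/9

Nesting under rho composes maps z -> c + r*z down each a-path.
a1: after 4 affine steps, its disk has center (-519/1000, -23/500), radius 1/3000
a4: after 4 affine steps, its disk has center (-519/1000, -11/250), radius 1/2500
a3: after 4 affine steps, its disk has center (-1469/2800, -1/20), radius 1/6300
a5: after 4 affine steps, its disk has center (-367/700, -141/2800), radius 1/6300
a2: after 2 affine steps, its disk has center (-11/20, -1/20), radius 1/90
a6: after 1 affine step, its disk has center (0, 0), radius 1/9


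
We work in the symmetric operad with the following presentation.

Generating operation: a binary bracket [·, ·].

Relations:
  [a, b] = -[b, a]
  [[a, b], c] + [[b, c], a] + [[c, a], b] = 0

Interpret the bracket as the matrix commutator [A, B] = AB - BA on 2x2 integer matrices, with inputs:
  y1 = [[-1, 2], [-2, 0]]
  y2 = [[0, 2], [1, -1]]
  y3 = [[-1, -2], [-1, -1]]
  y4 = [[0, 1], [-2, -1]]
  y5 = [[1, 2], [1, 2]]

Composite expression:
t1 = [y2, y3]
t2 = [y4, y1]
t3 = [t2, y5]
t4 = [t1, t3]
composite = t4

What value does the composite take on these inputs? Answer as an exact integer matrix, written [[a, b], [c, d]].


[[5, -20], [-10, -5]]

[y2, y3] = [[0, -2], [1, 0]]
[y4, y1] = [[2, 3], [4, -2]]
[[y4, y1], y5] = [[-5, 11], [-8, 5]]
[[y2, y3], [[y4, y1], y5]] = [[5, -20], [-10, -5]]


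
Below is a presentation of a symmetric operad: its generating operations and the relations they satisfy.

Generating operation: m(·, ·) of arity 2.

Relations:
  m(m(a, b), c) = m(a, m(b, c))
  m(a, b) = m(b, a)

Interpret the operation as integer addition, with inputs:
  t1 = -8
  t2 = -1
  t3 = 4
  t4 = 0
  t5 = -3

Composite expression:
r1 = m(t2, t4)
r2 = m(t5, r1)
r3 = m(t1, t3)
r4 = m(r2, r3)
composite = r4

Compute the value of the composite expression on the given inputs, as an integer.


-8

m(t2, t4) = -1
m(t5, m(t2, t4)) = -4
m(t1, t3) = -4
m(m(t5, m(t2, t4)), m(t1, t3)) = -8


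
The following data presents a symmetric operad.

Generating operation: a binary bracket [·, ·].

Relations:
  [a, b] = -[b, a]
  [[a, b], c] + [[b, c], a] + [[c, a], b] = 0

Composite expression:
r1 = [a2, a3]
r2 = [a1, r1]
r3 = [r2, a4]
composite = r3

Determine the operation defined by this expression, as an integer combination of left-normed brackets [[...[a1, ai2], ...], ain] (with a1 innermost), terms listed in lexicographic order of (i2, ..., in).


[[[a1, a2], a3], a4] - [[[a1, a3], a2], a4]

Skip Jacobi rewriting: expand, keep a1-initial words, read off terms.
Composite bracket: [[a1, [a2, a3]], a4]
Under [a, b] = ab - ba we get 8 signed associative words (2^3 = 8).
Keep just the words that open with a1:
  a1a2a3a4 (sign +1) contributes +[[[a1, a2], a3], a4]
  a1a3a2a4 (sign -1) contributes -[[[a1, a3], a2], a4]


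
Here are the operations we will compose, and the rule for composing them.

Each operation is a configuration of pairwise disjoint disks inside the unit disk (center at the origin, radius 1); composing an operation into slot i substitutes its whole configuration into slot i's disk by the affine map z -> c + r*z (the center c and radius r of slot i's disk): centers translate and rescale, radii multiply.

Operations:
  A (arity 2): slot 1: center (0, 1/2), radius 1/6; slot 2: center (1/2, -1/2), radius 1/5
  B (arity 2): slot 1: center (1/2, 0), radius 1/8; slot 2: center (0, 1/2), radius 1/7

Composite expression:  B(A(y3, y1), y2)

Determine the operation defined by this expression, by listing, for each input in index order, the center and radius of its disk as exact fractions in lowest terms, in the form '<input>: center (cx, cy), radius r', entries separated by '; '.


y1: center (9/16, -1/16), radius 1/40; y2: center (0, 1/2), radius 1/7; y3: center (1/2, 1/16), radius 1/48


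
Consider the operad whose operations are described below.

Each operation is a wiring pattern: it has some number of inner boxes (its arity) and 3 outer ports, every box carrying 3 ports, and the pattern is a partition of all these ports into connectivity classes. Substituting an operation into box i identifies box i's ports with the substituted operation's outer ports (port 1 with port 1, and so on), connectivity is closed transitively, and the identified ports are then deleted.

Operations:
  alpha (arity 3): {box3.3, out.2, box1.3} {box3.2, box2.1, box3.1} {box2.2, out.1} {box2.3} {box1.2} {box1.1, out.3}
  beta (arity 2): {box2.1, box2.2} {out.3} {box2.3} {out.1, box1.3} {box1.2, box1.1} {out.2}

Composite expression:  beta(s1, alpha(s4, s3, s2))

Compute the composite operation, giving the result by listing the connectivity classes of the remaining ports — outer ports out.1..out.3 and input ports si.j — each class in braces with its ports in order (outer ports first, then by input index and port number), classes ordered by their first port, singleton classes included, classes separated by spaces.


{out.1, s1.3} {out.2} {out.3} {s1.1, s1.2} {s2.1, s2.2, s3.1} {s2.3, s3.2, s4.3} {s3.3} {s4.1} {s4.2}

Two ports join when wires chain via beta-identified ports.
after alpha, the pattern on (s4, s3, s2) reads {out.1, s3.2} {out.2, s2.3, s4.3} {out.3, s4.1} {s2.1, s2.2, s3.1} {s3.3} {s4.2} (out.j = its outer ports)
after beta, the pattern on (s1, s4, s3, s2) reads {out.1, s1.3} {out.2} {out.3} {s1.1, s1.2} {s2.1, s2.2, s3.1} {s2.3, s3.2, s4.3} {s3.3} {s4.1} {s4.2} (out.j = its outer ports)


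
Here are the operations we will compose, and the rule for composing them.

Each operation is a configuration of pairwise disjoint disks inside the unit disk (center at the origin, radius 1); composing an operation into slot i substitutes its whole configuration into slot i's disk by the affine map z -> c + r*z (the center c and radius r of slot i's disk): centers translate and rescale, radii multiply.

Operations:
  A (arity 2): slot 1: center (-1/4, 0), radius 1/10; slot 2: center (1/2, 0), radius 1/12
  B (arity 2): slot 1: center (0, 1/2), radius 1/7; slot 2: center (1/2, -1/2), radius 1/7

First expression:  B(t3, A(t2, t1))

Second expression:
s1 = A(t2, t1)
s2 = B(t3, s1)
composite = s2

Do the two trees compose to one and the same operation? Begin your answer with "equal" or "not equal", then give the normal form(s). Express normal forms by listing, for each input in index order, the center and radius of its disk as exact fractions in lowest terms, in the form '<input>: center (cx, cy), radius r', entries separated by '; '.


Reducing the first expression gives t1: center (4/7, -1/2), radius 1/84; t2: center (13/28, -1/2), radius 1/70; t3: center (0, 1/2), radius 1/7
Reducing the second expression gives t1: center (4/7, -1/2), radius 1/84; t2: center (13/28, -1/2), radius 1/70; t3: center (0, 1/2), radius 1/7
Same normal form: equal.

equal; both compose to t1: center (4/7, -1/2), radius 1/84; t2: center (13/28, -1/2), radius 1/70; t3: center (0, 1/2), radius 1/7


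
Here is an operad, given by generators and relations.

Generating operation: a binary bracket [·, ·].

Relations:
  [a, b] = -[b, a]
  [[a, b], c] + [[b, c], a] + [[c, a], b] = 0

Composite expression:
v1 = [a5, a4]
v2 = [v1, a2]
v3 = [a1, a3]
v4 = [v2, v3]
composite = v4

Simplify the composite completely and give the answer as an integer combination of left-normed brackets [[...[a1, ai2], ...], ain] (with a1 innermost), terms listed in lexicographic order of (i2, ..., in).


Skip Jacobi rewriting: expand, keep a1-initial words, read off terms.
Composite bracket: [[[a5, a4], a2], [a1, a3]]
The bracket unfolds into 16 signed words via [a, b] = ab - ba (2^4 = 16).
The a1-initial words carry the normal form:
  a1a3a2a4a5 (sign -1) contributes -[[[[a1, a3], a2], a4], a5]
  a1a3a2a5a4 (sign +1) contributes +[[[[a1, a3], a2], a5], a4]
  a1a3a4a5a2 (sign +1) contributes +[[[[a1, a3], a4], a5], a2]
  a1a3a5a4a2 (sign -1) contributes -[[[[a1, a3], a5], a4], a2]

-[[[[a1, a3], a2], a4], a5] + [[[[a1, a3], a2], a5], a4] + [[[[a1, a3], a4], a5], a2] - [[[[a1, a3], a5], a4], a2]


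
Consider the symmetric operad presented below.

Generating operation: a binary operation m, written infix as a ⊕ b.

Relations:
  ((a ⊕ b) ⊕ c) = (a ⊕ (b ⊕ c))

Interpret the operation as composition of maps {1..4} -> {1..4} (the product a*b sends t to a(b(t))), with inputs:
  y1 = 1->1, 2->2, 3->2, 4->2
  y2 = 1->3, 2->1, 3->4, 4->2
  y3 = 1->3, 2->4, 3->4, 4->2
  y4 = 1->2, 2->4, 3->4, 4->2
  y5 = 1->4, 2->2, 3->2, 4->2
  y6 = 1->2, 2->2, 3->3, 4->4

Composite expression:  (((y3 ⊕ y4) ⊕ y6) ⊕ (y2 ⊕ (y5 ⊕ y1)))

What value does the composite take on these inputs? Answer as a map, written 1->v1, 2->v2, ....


1->2, 2->2, 3->2, 4->2

(y3 ⊕ y4) = 1->4, 2->2, 3->2, 4->4
((y3 ⊕ y4) ⊕ y6) = 1->2, 2->2, 3->2, 4->4
(y5 ⊕ y1) = 1->4, 2->2, 3->2, 4->2
(y2 ⊕ (y5 ⊕ y1)) = 1->2, 2->1, 3->1, 4->1
(((y3 ⊕ y4) ⊕ y6) ⊕ (y2 ⊕ (y5 ⊕ y1))) = 1->2, 2->2, 3->2, 4->2
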